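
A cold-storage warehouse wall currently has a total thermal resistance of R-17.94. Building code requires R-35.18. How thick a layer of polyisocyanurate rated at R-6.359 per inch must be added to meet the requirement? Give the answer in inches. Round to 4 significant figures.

ΔR = 35.18 − 17.94 = 17.24 ft²·°F·h/BTU
L = ΔR / (R/in) = 17.24/6.359 = 2.7111 in

2.711 in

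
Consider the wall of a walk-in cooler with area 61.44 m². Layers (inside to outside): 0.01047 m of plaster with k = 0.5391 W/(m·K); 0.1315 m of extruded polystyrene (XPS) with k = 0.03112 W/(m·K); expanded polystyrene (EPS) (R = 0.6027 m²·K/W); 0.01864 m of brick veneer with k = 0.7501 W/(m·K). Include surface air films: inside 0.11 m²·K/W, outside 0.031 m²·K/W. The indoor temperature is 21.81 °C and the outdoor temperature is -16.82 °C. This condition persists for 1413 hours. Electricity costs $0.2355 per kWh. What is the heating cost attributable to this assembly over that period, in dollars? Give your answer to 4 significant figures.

0.01047/0.5391 = 0.019421
0.1315/0.03112 = 4.2256
0.01864/0.7501 = 0.02485
R_total = 0.11 + 0.019421 + 4.2256 + 0.6027 + 0.02485 + 0.031 = 5.0135 m²·K/W
Q = 61.44 × (21.81 − (-16.82)) / 5.0135 = 473.4 W
E = 473.4 W × 1413 h / 1000 = 668.92 kWh
Cost = 668.92 × 0.2355 = $157.53

157.5 dollars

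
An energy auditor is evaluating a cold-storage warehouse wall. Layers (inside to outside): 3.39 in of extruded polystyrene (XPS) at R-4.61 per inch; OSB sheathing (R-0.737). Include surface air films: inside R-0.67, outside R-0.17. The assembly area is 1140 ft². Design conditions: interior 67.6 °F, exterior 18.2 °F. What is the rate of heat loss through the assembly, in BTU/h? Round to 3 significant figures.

3270 BTU/h

3.39 × 4.61 = 15.63
R_total = 0.67 + 15.63 + 0.737 + 0.17 = 17.2 ft²·°F·h/BTU
Q = A·ΔT/R = 1140 × (67.6 − 18.2) / 17.2 = 3273 BTU/h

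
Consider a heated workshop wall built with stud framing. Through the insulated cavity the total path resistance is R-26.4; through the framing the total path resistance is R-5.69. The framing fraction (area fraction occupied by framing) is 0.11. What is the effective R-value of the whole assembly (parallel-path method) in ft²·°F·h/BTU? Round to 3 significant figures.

18.9 ft²·°F·h/BTU

U_eff = 0.89/26.4 + 0.11/5.69 = 0.03371 + 0.01933 = 0.05304
R_eff = 1/U_eff = 18.85 ft²·°F·h/BTU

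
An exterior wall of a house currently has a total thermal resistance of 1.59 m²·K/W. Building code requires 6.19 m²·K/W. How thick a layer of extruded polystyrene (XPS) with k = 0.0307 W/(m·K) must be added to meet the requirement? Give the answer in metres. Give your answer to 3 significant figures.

0.141 m

ΔR = 6.19 − 1.59 = 4.6 m²·K/W
L = ΔR × k = 4.6 × 0.0307 = 0.1412 m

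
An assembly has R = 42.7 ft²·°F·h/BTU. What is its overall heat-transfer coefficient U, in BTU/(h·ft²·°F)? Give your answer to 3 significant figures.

0.0234 BTU/(h·ft²·°F)

U = 1/R = 1/42.7 = 0.02342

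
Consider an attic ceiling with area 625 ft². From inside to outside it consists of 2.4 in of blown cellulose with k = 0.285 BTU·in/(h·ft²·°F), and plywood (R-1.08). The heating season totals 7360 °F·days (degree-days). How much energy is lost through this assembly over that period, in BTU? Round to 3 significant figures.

2.4/0.285 = 8.421
R_total = 8.421 + 1.08 = 9.501 ft²·°F·h/BTU
E = A × HDD × 24 / R = 625 × 7360 × 24 / 9.501 = 11620000 BTU

11600000 BTU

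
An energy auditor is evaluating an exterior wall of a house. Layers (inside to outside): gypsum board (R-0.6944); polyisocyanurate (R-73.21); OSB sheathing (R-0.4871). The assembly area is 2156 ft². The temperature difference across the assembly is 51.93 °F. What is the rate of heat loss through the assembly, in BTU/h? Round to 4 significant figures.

R_total = 0.6944 + 73.21 + 0.4871 = 74.391 ft²·°F·h/BTU
Q = A·ΔT/R = 2156 × 51.93 / 74.391 = 1505 BTU/h

1505 BTU/h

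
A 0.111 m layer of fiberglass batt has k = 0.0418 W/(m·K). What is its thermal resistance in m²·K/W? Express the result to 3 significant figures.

R = L/k = 0.111/0.0418 = 2.656 m²·K/W

2.66 m²·K/W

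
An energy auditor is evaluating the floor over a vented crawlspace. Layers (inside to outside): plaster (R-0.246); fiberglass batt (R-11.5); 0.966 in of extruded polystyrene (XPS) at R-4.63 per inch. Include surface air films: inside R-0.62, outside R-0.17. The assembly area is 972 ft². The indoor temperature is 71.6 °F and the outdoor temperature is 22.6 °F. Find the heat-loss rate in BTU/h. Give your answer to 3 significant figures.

0.966 × 4.63 = 4.473
R_total = 0.62 + 0.246 + 11.5 + 4.473 + 0.17 = 17.01 ft²·°F·h/BTU
Q = A·ΔT/R = 972 × (71.6 − 22.6) / 17.01 = 2800 BTU/h

2800 BTU/h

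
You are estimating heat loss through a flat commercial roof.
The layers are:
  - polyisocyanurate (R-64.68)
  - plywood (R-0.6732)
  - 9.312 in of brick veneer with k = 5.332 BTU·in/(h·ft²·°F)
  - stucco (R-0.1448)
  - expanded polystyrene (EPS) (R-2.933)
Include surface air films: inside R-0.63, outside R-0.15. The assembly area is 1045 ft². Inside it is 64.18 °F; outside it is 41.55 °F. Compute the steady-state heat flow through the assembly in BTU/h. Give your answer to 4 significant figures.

9.312/5.332 = 1.7464
R_total = 0.63 + 64.68 + 0.6732 + 1.7464 + 0.1448 + 2.933 + 0.15 = 70.957 ft²·°F·h/BTU
Q = A·ΔT/R = 1045 × (64.18 − 41.55) / 70.957 = 333.28 BTU/h

333.3 BTU/h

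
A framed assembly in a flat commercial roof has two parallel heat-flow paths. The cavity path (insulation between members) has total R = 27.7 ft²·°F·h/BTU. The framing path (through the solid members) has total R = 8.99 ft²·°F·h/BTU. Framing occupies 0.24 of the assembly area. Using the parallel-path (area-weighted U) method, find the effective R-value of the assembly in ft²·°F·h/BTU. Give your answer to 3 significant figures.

U_eff = 0.76/27.7 + 0.24/8.99 = 0.02744 + 0.0267 = 0.05413
R_eff = 1/U_eff = 18.47 ft²·°F·h/BTU

18.5 ft²·°F·h/BTU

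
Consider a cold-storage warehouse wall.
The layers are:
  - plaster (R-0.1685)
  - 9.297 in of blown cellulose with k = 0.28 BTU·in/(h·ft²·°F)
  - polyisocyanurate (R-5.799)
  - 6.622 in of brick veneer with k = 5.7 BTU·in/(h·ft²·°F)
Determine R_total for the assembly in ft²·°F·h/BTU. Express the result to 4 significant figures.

9.297/0.28 = 33.204
6.622/5.7 = 1.1618
R_total = 0.1685 + 33.204 + 5.799 + 1.1618 = 40.333 ft²·°F·h/BTU

40.33 ft²·°F·h/BTU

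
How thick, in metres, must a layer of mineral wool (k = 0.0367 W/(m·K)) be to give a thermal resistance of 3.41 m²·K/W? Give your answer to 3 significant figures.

0.125 m

L = R·k = 3.41 × 0.0367 = 0.1251 m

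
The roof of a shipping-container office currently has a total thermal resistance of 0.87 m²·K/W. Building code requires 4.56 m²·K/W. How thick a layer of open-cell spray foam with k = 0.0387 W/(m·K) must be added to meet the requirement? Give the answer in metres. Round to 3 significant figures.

0.143 m

ΔR = 4.56 − 0.87 = 3.69 m²·K/W
L = ΔR × k = 3.69 × 0.0387 = 0.1428 m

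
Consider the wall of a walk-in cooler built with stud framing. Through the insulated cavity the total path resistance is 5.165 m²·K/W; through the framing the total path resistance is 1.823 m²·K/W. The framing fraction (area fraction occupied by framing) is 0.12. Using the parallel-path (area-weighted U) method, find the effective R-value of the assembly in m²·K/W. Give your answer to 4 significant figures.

4.234 m²·K/W

U_eff = 0.88/5.165 + 0.12/1.823 = 0.17038 + 0.065826 = 0.2362
R_eff = 1/U_eff = 4.2336 m²·K/W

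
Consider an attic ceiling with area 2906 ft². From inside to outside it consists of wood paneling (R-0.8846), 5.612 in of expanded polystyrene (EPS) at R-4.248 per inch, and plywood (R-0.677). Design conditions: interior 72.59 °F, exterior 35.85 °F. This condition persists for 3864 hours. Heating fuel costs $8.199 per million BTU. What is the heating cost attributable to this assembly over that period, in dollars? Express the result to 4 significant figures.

5.612 × 4.248 = 23.84
R_total = 0.8846 + 23.84 + 0.677 = 25.401 ft²·°F·h/BTU
Q = 2906 × (72.59 − 35.85) / 25.401 = 4203.2 BTU/h
E = 4203.2 × 3864 = 16241000 BTU
Cost = 16241000/10⁶ × 8.199 = $133.16

133.2 dollars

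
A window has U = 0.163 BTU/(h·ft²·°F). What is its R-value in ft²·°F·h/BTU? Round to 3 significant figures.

6.13 ft²·°F·h/BTU

R = 1/U = 1/0.163 = 6.135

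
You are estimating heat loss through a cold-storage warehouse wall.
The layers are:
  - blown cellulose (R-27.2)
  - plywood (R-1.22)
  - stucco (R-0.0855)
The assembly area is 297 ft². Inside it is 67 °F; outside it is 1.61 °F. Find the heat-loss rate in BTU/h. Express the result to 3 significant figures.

R_total = 27.2 + 1.22 + 0.0855 = 28.51 ft²·°F·h/BTU
Q = A·ΔT/R = 297 × (67 − 1.61) / 28.51 = 681.3 BTU/h

681 BTU/h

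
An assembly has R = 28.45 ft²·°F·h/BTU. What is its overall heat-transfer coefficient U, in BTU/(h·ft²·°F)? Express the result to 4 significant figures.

U = 1/R = 1/28.45 = 0.035149

0.03515 BTU/(h·ft²·°F)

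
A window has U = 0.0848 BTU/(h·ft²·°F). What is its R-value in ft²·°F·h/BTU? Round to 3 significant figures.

R = 1/U = 1/0.0848 = 11.79

11.8 ft²·°F·h/BTU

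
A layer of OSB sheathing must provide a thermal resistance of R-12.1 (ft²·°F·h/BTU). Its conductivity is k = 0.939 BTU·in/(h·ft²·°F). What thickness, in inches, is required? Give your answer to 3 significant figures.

L = R × k = 12.1 × 0.939 = 11.36 in

11.4 in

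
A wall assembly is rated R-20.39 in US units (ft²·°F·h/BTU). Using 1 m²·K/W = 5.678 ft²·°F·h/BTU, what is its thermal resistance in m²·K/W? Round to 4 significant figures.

3.591 m²·K/W

R_SI = 20.39/5.678 = 3.5911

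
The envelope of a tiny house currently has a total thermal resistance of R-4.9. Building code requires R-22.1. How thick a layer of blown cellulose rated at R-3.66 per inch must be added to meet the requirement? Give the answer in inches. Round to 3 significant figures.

4.70 in

ΔR = 22.1 − 4.9 = 17.2 ft²·°F·h/BTU
L = ΔR / (R/in) = 17.2/3.66 = 4.699 in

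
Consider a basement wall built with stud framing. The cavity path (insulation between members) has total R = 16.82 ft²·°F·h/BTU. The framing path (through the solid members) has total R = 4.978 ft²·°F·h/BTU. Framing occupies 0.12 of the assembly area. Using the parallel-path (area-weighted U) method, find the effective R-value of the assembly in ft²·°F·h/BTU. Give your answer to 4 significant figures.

13.08 ft²·°F·h/BTU

U_eff = 0.88/16.82 + 0.12/4.978 = 0.052319 + 0.024106 = 0.076425
R_eff = 1/U_eff = 13.085 ft²·°F·h/BTU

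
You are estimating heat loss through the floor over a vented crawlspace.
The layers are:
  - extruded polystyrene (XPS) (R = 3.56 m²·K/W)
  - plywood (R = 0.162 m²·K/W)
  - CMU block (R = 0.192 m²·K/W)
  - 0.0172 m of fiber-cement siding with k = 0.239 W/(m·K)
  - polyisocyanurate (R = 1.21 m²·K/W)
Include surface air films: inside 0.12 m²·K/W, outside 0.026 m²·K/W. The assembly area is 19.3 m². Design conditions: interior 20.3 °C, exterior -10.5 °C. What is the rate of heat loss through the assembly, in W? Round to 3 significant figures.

0.0172/0.239 = 0.07197
R_total = 0.12 + 3.56 + 0.162 + 0.192 + 0.07197 + 1.21 + 0.026 = 5.342 m²·K/W
Q = A·ΔT/R = 19.3 × (20.3 − (-10.5)) / 5.342 = 111.3 W

111 W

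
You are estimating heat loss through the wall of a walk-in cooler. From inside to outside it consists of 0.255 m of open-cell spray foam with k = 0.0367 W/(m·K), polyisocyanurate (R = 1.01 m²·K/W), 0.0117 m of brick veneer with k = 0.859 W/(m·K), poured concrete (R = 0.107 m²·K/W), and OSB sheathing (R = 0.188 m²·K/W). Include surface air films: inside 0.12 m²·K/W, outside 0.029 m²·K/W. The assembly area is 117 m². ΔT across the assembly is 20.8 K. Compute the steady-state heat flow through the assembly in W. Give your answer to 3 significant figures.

0.255/0.0367 = 6.948
0.0117/0.859 = 0.01362
R_total = 0.12 + 6.948 + 1.01 + 0.01362 + 0.107 + 0.188 + 0.029 = 8.416 m²·K/W
Q = A·ΔT/R = 117 × 20.8 / 8.416 = 289.2 W

289 W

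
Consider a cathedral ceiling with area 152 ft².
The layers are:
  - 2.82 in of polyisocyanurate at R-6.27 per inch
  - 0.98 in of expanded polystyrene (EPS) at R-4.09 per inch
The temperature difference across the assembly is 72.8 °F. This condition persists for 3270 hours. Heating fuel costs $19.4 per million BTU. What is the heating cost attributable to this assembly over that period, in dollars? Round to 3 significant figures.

2.82 × 6.27 = 17.68
0.98 × 4.09 = 4.008
R_total = 17.68 + 4.008 = 21.69 ft²·°F·h/BTU
Q = 152 × 72.8 / 21.69 = 510.2 BTU/h
E = 510.2 × 3270 = 1668000 BTU
Cost = 1668000/10⁶ × 19.4 = $32.36

32.4 dollars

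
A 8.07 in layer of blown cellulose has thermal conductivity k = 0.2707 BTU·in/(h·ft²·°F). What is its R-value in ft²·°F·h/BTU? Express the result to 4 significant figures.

29.81 ft²·°F·h/BTU

R = L/k = 8.07/0.2707 = 29.812 ft²·°F·h/BTU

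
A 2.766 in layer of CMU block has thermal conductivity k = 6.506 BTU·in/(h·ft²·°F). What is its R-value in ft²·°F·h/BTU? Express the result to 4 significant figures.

0.4251 ft²·°F·h/BTU

R = L/k = 2.766/6.506 = 0.42515 ft²·°F·h/BTU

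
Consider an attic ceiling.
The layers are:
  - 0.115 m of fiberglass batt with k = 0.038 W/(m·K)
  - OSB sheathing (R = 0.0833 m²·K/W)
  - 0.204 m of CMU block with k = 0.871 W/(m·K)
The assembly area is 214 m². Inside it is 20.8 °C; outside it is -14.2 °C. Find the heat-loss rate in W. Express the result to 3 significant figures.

2240 W

0.115/0.038 = 3.026
0.204/0.871 = 0.2342
R_total = 3.026 + 0.0833 + 0.2342 = 3.344 m²·K/W
Q = A·ΔT/R = 214 × (20.8 − (-14.2)) / 3.344 = 2240 W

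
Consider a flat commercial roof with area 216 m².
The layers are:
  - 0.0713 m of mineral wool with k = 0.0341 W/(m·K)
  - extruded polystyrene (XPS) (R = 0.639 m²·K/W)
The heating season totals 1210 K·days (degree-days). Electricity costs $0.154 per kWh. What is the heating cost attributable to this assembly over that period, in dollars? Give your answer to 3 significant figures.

0.0713/0.0341 = 2.091
R_total = 2.091 + 0.639 = 2.73 m²·K/W
E = A × HDD × 24 / R / 1000 = 216 × 1210 × 24 / 2.73 / 1000 = 2298 kWh
Cost = 2298 × 0.154 = $353.9

354 dollars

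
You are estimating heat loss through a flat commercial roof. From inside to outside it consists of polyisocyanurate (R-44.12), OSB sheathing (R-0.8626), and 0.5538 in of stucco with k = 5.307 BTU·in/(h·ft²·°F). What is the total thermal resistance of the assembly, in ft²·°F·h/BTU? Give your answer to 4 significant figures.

45.09 ft²·°F·h/BTU

0.5538/5.307 = 0.10435
R_total = 44.12 + 0.8626 + 0.10435 = 45.087 ft²·°F·h/BTU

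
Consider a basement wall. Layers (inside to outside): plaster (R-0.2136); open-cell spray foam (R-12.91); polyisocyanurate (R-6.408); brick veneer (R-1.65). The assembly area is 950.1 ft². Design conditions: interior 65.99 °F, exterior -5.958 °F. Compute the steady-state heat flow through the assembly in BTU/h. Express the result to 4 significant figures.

3227 BTU/h

R_total = 0.2136 + 12.91 + 6.408 + 1.65 = 21.182 ft²·°F·h/BTU
Q = A·ΔT/R = 950.1 × (65.99 − (-5.958)) / 21.182 = 3227.2 BTU/h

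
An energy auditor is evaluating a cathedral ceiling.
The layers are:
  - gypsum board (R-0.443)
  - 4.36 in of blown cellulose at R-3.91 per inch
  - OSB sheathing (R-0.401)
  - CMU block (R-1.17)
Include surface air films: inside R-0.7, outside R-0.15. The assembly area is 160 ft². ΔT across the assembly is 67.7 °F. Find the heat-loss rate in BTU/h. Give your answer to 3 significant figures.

4.36 × 3.91 = 17.05
R_total = 0.7 + 0.443 + 17.05 + 0.401 + 1.17 + 0.15 = 19.91 ft²·°F·h/BTU
Q = A·ΔT/R = 160 × 67.7 / 19.91 = 544 BTU/h

544 BTU/h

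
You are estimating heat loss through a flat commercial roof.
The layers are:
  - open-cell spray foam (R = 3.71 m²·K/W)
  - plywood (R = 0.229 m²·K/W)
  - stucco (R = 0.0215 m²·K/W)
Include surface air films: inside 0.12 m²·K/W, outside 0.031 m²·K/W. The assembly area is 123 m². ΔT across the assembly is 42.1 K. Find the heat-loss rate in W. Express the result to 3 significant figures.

R_total = 0.12 + 3.71 + 0.229 + 0.0215 + 0.031 = 4.112 m²·K/W
Q = A·ΔT/R = 123 × 42.1 / 4.112 = 1259 W

1260 W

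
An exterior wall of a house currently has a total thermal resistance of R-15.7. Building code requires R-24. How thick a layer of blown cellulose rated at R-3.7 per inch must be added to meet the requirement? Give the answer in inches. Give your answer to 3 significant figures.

2.24 in

ΔR = 24 − 15.7 = 8.3 ft²·°F·h/BTU
L = ΔR / (R/in) = 8.3/3.7 = 2.243 in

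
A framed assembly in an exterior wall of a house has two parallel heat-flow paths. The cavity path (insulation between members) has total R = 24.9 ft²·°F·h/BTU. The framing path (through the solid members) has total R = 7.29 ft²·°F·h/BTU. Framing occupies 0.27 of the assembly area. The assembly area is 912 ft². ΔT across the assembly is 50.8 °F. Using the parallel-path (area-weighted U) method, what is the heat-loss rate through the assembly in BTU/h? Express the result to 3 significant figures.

U_eff = 0.73/24.9 + 0.27/7.29 = 0.02932 + 0.03704 = 0.06635
R_eff = 1/U_eff = 15.07 ft²·°F·h/BTU
Q = 912 × 50.8 / 15.07 = 3074 BTU/h

3070 BTU/h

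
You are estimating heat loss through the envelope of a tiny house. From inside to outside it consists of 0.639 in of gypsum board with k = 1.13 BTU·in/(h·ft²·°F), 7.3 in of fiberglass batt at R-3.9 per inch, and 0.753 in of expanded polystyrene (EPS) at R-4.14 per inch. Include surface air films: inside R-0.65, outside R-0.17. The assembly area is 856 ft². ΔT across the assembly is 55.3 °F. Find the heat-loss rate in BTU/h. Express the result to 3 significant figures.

1440 BTU/h

0.639/1.13 = 0.5655
7.3 × 3.9 = 28.47
0.753 × 4.14 = 3.117
R_total = 0.65 + 0.5655 + 28.47 + 3.117 + 0.17 = 32.97 ft²·°F·h/BTU
Q = A·ΔT/R = 856 × 55.3 / 32.97 = 1436 BTU/h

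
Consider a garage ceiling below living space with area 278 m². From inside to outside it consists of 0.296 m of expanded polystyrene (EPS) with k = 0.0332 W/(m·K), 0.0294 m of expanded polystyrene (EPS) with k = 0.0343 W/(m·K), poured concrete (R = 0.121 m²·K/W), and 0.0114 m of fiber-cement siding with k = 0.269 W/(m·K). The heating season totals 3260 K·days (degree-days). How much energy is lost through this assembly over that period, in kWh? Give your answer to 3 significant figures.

2190 kWh

0.296/0.0332 = 8.916
0.0294/0.0343 = 0.8571
0.0114/0.269 = 0.04238
R_total = 8.916 + 0.8571 + 0.121 + 0.04238 = 9.936 m²·K/W
E = A × HDD × 24 / R / 1000 = 278 × 3260 × 24 / 9.936 / 1000 = 2189 kWh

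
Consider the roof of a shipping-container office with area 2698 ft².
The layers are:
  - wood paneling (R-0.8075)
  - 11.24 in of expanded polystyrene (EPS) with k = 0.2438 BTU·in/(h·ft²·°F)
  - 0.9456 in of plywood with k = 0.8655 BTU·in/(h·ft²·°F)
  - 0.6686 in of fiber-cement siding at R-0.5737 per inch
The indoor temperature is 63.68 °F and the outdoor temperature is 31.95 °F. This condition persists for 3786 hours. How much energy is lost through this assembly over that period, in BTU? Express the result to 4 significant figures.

6698000 BTU

11.24/0.2438 = 46.103
0.9456/0.8655 = 1.0925
0.6686 × 0.5737 = 0.38358
R_total = 0.8075 + 46.103 + 1.0925 + 0.38358 = 48.387 ft²·°F·h/BTU
Q = 2698 × (63.68 − 31.95) / 48.387 = 1769.2 BTU/h
E = 1769.2 × 3786 = 6698300 BTU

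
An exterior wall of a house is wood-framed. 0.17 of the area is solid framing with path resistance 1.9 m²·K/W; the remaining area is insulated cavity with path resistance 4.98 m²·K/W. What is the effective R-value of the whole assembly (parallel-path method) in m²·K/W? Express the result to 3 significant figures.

U_eff = 0.83/4.98 + 0.17/1.9 = 0.1667 + 0.08947 = 0.2561
R_eff = 1/U_eff = 3.904 m²·K/W

3.90 m²·K/W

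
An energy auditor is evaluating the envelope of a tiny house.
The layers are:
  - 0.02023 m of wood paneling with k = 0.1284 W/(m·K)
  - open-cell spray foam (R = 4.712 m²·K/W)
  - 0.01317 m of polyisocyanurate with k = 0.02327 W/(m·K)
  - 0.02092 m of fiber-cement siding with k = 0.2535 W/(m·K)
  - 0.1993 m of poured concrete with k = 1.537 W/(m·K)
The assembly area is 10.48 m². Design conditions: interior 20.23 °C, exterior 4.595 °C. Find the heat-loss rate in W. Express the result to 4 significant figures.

29.01 W

0.02023/0.1284 = 0.15755
0.01317/0.02327 = 0.56596
0.02092/0.2535 = 0.082525
0.1993/1.537 = 0.12967
R_total = 0.15755 + 4.712 + 0.56596 + 0.082525 + 0.12967 = 5.6477 m²·K/W
Q = A·ΔT/R = 10.48 × (20.23 − 4.595) / 5.6477 = 29.013 W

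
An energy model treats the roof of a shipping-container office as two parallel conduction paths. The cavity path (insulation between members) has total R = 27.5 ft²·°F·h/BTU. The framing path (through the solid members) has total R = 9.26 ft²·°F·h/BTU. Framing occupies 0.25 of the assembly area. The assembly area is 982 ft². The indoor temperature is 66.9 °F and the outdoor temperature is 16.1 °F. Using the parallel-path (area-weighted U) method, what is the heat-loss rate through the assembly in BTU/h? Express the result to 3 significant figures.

2710 BTU/h

U_eff = 0.75/27.5 + 0.25/9.26 = 0.02727 + 0.027 = 0.05427
R_eff = 1/U_eff = 18.43 ft²·°F·h/BTU
Q = 982 × (66.9 − 16.1) / 18.43 = 2707 BTU/h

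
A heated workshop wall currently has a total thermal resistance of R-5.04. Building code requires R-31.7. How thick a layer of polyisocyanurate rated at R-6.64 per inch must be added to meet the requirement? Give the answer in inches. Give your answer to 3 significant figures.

4.02 in

ΔR = 31.7 − 5.04 = 26.66 ft²·°F·h/BTU
L = ΔR / (R/in) = 26.66/6.64 = 4.015 in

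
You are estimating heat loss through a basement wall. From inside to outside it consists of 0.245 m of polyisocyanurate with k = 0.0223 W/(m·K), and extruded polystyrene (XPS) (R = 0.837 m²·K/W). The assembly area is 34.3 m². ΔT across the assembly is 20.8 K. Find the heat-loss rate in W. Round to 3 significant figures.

60.3 W

0.245/0.0223 = 10.99
R_total = 10.99 + 0.837 = 11.82 m²·K/W
Q = A·ΔT/R = 34.3 × 20.8 / 11.82 = 60.34 W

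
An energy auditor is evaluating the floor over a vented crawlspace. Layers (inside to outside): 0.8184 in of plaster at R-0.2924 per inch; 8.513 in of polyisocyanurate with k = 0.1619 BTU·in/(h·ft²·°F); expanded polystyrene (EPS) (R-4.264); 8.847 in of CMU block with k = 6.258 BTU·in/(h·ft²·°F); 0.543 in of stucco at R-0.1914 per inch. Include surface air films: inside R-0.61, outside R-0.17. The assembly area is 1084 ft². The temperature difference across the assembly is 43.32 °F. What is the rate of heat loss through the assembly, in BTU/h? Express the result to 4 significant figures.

790.8 BTU/h

0.8184 × 0.2924 = 0.2393
8.513/0.1619 = 52.582
8.847/6.258 = 1.4137
0.543 × 0.1914 = 0.10393
R_total = 0.61 + 0.2393 + 52.582 + 4.264 + 1.4137 + 0.10393 + 0.17 = 59.383 ft²·°F·h/BTU
Q = A·ΔT/R = 1084 × 43.32 / 59.383 = 790.78 BTU/h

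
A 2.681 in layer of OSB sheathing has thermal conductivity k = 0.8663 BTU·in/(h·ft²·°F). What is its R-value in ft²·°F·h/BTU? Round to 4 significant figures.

3.095 ft²·°F·h/BTU

R = L/k = 2.681/0.8663 = 3.0948 ft²·°F·h/BTU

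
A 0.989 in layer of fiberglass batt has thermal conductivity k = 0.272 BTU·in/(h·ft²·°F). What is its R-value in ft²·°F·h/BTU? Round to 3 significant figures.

3.64 ft²·°F·h/BTU

R = L/k = 0.989/0.272 = 3.636 ft²·°F·h/BTU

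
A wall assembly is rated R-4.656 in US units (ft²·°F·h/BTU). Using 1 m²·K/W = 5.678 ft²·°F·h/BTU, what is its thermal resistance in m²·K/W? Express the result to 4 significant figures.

0.8200 m²·K/W

R_SI = 4.656/5.678 = 0.82001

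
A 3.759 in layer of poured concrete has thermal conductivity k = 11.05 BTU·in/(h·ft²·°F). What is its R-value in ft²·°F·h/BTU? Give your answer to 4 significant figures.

R = L/k = 3.759/11.05 = 0.34018 ft²·°F·h/BTU

0.3402 ft²·°F·h/BTU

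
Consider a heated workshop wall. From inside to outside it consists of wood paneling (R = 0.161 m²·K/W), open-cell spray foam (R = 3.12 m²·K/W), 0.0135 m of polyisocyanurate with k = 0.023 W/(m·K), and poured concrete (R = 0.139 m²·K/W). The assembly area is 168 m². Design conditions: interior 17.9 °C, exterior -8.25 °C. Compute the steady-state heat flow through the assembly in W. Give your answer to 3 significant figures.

1100 W

0.0135/0.023 = 0.587
R_total = 0.161 + 3.12 + 0.587 + 0.139 = 4.007 m²·K/W
Q = A·ΔT/R = 168 × (17.9 − (-8.25)) / 4.007 = 1096 W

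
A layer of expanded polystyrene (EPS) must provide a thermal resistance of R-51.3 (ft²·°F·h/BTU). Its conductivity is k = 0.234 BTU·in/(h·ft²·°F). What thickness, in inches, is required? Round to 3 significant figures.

12.0 in

L = R × k = 51.3 × 0.234 = 12 in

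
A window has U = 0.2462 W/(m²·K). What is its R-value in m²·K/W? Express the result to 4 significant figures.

R = 1/U = 1/0.2462 = 4.0617

4.062 m²·K/W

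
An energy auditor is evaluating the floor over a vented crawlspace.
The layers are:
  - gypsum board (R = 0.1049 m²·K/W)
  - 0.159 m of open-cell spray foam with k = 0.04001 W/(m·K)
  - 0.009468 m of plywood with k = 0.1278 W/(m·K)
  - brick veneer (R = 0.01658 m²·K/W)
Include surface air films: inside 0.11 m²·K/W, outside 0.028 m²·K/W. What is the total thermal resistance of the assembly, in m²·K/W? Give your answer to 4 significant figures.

0.159/0.04001 = 3.974
0.009468/0.1278 = 0.074085
R_total = 0.11 + 0.1049 + 3.974 + 0.074085 + 0.01658 + 0.028 = 4.3076 m²·K/W

4.308 m²·K/W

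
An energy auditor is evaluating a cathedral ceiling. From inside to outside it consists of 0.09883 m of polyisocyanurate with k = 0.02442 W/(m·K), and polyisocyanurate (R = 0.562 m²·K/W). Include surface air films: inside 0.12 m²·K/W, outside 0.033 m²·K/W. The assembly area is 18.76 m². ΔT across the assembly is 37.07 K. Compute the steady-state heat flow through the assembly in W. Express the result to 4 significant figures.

0.09883/0.02442 = 4.0471
R_total = 0.12 + 4.0471 + 0.562 + 0.033 = 4.7621 m²·K/W
Q = A·ΔT/R = 18.76 × 37.07 / 4.7621 = 146.04 W

146.0 W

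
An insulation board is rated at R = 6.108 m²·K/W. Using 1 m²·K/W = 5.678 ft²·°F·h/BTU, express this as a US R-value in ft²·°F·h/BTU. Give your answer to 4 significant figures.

R_US = 6.108 × 5.678 = 34.681

34.68 ft²·°F·h/BTU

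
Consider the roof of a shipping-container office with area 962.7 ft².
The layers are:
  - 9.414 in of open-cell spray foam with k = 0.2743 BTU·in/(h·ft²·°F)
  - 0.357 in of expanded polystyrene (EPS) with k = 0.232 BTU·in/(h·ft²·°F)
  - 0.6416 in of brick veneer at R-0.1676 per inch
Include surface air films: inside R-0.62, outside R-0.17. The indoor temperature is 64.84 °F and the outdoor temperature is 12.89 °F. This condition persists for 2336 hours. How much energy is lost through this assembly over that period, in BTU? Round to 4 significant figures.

3178000 BTU

9.414/0.2743 = 34.32
0.357/0.232 = 1.5388
0.6416 × 0.1676 = 0.10753
R_total = 0.62 + 34.32 + 1.5388 + 0.10753 + 0.17 = 36.756 ft²·°F·h/BTU
Q = 962.7 × (64.84 − 12.89) / 36.756 = 1360.6 BTU/h
E = 1360.6 × 2336 = 3178500 BTU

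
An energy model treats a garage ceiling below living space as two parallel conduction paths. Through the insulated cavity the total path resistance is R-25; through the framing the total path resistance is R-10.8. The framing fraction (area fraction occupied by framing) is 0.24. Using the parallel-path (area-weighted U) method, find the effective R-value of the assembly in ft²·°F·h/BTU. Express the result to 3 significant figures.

U_eff = 0.76/25 + 0.24/10.8 = 0.0304 + 0.02222 = 0.05262
R_eff = 1/U_eff = 19 ft²·°F·h/BTU

19.0 ft²·°F·h/BTU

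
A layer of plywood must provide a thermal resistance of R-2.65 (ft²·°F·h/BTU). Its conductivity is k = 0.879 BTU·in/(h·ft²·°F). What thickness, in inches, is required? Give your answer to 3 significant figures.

L = R × k = 2.65 × 0.879 = 2.329 in

2.33 in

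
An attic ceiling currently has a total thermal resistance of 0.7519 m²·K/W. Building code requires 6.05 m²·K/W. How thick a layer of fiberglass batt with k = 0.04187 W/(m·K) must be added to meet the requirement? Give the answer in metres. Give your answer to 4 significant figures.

0.2218 m

ΔR = 6.05 − 0.7519 = 5.2981 m²·K/W
L = ΔR × k = 5.2981 × 0.04187 = 0.22183 m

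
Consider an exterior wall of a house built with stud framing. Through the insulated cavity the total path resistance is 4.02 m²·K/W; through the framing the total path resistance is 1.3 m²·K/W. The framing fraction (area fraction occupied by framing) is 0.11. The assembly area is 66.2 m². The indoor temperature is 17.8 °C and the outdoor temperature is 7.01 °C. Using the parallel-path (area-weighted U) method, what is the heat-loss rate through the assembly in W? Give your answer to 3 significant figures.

219 W

U_eff = 0.89/4.02 + 0.11/1.3 = 0.2214 + 0.08462 = 0.306
R_eff = 1/U_eff = 3.268 m²·K/W
Q = 66.2 × (17.8 − 7.01) / 3.268 = 218.6 W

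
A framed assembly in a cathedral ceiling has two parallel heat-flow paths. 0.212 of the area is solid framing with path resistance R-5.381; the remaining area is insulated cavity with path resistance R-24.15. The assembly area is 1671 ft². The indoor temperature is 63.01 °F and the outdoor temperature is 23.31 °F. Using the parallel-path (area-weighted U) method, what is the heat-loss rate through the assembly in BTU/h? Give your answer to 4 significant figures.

U_eff = 0.788/24.15 + 0.212/5.381 = 0.032629 + 0.039398 = 0.072027
R_eff = 1/U_eff = 13.884 ft²·°F·h/BTU
Q = 1671 × (63.01 − 23.31) / 13.884 = 4778.2 BTU/h

4778 BTU/h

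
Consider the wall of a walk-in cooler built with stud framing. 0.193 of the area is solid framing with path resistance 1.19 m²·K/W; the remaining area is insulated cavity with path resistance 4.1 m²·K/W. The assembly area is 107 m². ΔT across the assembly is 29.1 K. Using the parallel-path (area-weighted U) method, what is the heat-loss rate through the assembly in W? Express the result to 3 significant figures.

1120 W

U_eff = 0.807/4.1 + 0.193/1.19 = 0.1968 + 0.1622 = 0.359
R_eff = 1/U_eff = 2.785 m²·K/W
Q = 107 × 29.1 / 2.785 = 1118 W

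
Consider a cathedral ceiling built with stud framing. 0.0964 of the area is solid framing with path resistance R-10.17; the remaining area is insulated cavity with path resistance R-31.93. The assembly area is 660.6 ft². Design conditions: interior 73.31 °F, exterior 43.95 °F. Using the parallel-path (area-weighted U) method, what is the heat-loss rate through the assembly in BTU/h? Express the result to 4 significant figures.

732.7 BTU/h

U_eff = 0.9036/31.93 + 0.0964/10.17 = 0.028299 + 0.0094789 = 0.037778
R_eff = 1/U_eff = 26.47 ft²·°F·h/BTU
Q = 660.6 × (73.31 − 43.95) / 26.47 = 732.72 BTU/h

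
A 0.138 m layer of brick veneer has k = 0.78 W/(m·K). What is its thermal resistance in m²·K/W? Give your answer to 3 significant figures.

R = L/k = 0.138/0.78 = 0.1769 m²·K/W

0.177 m²·K/W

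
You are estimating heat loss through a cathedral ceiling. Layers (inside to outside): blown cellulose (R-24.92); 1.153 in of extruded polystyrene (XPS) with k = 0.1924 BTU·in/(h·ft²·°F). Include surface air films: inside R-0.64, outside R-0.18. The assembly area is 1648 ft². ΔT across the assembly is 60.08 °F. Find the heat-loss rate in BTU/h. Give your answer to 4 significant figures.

3120 BTU/h

1.153/0.1924 = 5.9927
R_total = 0.64 + 24.92 + 5.9927 + 0.18 = 31.733 ft²·°F·h/BTU
Q = A·ΔT/R = 1648 × 60.08 / 31.733 = 3120.2 BTU/h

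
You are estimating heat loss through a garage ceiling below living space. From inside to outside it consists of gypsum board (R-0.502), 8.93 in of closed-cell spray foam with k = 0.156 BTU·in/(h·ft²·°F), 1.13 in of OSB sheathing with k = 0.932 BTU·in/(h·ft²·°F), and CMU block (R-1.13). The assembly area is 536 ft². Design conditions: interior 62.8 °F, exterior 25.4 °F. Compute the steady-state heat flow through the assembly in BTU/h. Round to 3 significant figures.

8.93/0.156 = 57.24
1.13/0.932 = 1.212
R_total = 0.502 + 57.24 + 1.212 + 1.13 = 60.09 ft²·°F·h/BTU
Q = A·ΔT/R = 536 × (62.8 − 25.4) / 60.09 = 333.6 BTU/h

334 BTU/h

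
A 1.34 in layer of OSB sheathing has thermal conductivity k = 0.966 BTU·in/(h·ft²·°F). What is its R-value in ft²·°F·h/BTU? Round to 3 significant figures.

1.39 ft²·°F·h/BTU

R = L/k = 1.34/0.966 = 1.387 ft²·°F·h/BTU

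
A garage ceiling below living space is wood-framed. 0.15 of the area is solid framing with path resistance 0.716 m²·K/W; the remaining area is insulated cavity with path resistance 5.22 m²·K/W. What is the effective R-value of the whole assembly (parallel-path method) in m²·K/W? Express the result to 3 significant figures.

U_eff = 0.85/5.22 + 0.15/0.716 = 0.1628 + 0.2095 = 0.3723
R_eff = 1/U_eff = 2.686 m²·K/W

2.69 m²·K/W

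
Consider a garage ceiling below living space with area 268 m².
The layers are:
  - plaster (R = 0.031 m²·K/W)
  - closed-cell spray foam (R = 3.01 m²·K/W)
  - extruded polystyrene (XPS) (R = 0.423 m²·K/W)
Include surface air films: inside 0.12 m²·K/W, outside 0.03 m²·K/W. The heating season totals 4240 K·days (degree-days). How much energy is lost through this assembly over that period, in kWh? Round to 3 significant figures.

7550 kWh

R_total = 0.12 + 0.031 + 3.01 + 0.423 + 0.03 = 3.614 m²·K/W
E = A × HDD × 24 / R / 1000 = 268 × 4240 × 24 / 3.614 / 1000 = 7546 kWh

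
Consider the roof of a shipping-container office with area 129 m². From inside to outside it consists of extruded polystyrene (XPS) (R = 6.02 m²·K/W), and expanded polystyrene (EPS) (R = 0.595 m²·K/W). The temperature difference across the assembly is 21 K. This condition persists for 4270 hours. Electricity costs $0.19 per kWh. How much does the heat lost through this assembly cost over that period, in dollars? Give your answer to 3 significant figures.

R_total = 6.02 + 0.595 = 6.615 m²·K/W
Q = 129 × 21 / 6.615 = 409.5 W
E = 409.5 W × 4270 h / 1000 = 1749 kWh
Cost = 1749 × 0.19 = $332.2

332 dollars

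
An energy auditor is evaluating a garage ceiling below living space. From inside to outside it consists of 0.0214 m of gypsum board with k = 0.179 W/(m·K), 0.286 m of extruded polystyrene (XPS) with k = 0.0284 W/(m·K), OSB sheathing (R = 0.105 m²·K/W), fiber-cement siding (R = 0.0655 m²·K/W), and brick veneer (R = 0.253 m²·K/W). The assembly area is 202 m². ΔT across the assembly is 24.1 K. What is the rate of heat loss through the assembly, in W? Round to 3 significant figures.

459 W

0.0214/0.179 = 0.1196
0.286/0.0284 = 10.07
R_total = 0.1196 + 10.07 + 0.105 + 0.0655 + 0.253 = 10.61 m²·K/W
Q = A·ΔT/R = 202 × 24.1 / 10.61 = 458.7 W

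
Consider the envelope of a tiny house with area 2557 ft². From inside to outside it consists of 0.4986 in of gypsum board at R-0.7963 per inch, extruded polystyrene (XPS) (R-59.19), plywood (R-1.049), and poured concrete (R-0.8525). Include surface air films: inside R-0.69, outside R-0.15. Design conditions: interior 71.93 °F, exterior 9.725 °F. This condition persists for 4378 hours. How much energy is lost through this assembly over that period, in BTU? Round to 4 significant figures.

11170000 BTU

0.4986 × 0.7963 = 0.39704
R_total = 0.69 + 0.39704 + 59.19 + 1.049 + 0.8525 + 0.15 = 62.329 ft²·°F·h/BTU
Q = 2557 × (71.93 − 9.725) / 62.329 = 2551.9 BTU/h
E = 2551.9 × 4378 = 11172000 BTU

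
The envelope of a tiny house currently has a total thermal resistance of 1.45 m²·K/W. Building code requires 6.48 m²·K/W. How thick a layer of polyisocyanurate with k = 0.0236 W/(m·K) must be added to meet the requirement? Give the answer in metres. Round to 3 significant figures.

0.119 m

ΔR = 6.48 − 1.45 = 5.03 m²·K/W
L = ΔR × k = 5.03 × 0.0236 = 0.1187 m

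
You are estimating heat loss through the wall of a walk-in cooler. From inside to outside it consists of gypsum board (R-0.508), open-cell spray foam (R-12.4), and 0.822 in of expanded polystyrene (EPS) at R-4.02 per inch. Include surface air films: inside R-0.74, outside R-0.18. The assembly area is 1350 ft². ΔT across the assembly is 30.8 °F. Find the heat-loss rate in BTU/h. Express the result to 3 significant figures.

2430 BTU/h

0.822 × 4.02 = 3.304
R_total = 0.74 + 0.508 + 12.4 + 3.304 + 0.18 = 17.13 ft²·°F·h/BTU
Q = A·ΔT/R = 1350 × 30.8 / 17.13 = 2427 BTU/h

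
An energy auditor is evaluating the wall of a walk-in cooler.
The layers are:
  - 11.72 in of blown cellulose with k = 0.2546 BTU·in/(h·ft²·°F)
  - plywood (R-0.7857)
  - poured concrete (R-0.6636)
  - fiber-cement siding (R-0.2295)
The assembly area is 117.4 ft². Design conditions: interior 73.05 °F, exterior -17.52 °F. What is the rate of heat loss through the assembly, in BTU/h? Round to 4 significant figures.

222.9 BTU/h

11.72/0.2546 = 46.033
R_total = 46.033 + 0.7857 + 0.6636 + 0.2295 = 47.712 ft²·°F·h/BTU
Q = A·ΔT/R = 117.4 × (73.05 − (-17.52)) / 47.712 = 222.86 BTU/h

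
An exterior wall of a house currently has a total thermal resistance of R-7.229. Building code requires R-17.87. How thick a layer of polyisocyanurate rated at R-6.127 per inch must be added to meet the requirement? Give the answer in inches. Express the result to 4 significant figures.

1.737 in

ΔR = 17.87 − 7.229 = 10.641 ft²·°F·h/BTU
L = ΔR / (R/in) = 10.641/6.127 = 1.7367 in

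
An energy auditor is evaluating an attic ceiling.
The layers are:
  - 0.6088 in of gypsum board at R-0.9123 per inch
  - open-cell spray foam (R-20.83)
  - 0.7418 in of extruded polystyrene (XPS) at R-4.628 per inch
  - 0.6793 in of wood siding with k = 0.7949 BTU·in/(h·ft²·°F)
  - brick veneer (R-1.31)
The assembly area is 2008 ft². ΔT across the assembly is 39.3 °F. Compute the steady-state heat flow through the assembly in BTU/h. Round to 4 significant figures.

2925 BTU/h

0.6088 × 0.9123 = 0.55541
0.7418 × 4.628 = 3.4331
0.6793/0.7949 = 0.85457
R_total = 0.55541 + 20.83 + 3.4331 + 0.85457 + 1.31 = 26.983 ft²·°F·h/BTU
Q = A·ΔT/R = 2008 × 39.3 / 26.983 = 2924.6 BTU/h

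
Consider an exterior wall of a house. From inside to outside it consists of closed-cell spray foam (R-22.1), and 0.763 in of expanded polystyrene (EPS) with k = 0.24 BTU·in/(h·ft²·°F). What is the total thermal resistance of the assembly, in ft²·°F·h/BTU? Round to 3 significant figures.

25.3 ft²·°F·h/BTU

0.763/0.24 = 3.179
R_total = 22.1 + 3.179 = 25.28 ft²·°F·h/BTU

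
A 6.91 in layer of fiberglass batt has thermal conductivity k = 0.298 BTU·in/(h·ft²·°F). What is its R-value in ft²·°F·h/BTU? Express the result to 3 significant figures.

23.2 ft²·°F·h/BTU

R = L/k = 6.91/0.298 = 23.19 ft²·°F·h/BTU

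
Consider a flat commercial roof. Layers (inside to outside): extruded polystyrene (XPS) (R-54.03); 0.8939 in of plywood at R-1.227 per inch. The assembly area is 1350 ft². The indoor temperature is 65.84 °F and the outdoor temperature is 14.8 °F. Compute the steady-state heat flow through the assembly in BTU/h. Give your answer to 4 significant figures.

1250 BTU/h

0.8939 × 1.227 = 1.0968
R_total = 54.03 + 1.0968 = 55.127 ft²·°F·h/BTU
Q = A·ΔT/R = 1350 × (65.84 − 14.8) / 55.127 = 1249.9 BTU/h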